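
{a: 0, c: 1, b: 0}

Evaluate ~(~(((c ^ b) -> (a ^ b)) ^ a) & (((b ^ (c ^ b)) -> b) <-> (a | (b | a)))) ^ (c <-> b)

c ^ b = 1 ^ 0 = 1
a ^ b = 0 ^ 0 = 0
(c ^ b) -> (a ^ b) = 1 -> 0 = 0
((c ^ b) -> (a ^ b)) ^ a = 0 ^ 0 = 0
~(((c ^ b) -> (a ^ b)) ^ a) = ~0 = 1
c ^ b = 1 ^ 0 = 1
b ^ (c ^ b) = 0 ^ 1 = 1
(b ^ (c ^ b)) -> b = 1 -> 0 = 0
b | a = 0 | 0 = 0
a | (b | a) = 0 | 0 = 0
((b ^ (c ^ b)) -> b) <-> (a | (b | a)) = 0 <-> 0 = 1
~(((c ^ b) -> (a ^ b)) ^ a) & (((b ^ (c ^ b)) -> b) <-> (a | (b | a))) = 1 & 1 = 1
~(~(((c ^ b) -> (a ^ b)) ^ a) & (((b ^ (c ^ b)) -> b) <-> (a | (b | a)))) = ~1 = 0
c <-> b = 1 <-> 0 = 0
~(~(((c ^ b) -> (a ^ b)) ^ a) & (((b ^ (c ^ b)) -> b) <-> (a | (b | a)))) ^ (c <-> b) = 0 ^ 0 = 0

0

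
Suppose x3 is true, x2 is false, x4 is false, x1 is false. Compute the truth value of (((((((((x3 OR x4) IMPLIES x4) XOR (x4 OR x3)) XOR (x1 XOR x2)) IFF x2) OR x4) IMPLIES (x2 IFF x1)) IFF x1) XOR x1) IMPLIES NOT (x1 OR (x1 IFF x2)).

Substituting x3=true, x2=false, x4=false, x1=false:
x3 OR x4 = true OR false = true
(x3 OR x4) IMPLIES x4 = true IMPLIES false = false
x4 OR x3 = false OR true = true
((x3 OR x4) IMPLIES x4) XOR (x4 OR x3) = false XOR true = true
x1 XOR x2 = false XOR false = false
(((x3 OR x4) IMPLIES x4) XOR (x4 OR x3)) XOR (x1 XOR x2) = true XOR false = true
((((x3 OR x4) IMPLIES x4) XOR (x4 OR x3)) XOR (x1 XOR x2)) IFF x2 = true IFF false = false
(((((x3 OR x4) IMPLIES x4) XOR (x4 OR x3)) XOR (x1 XOR x2)) IFF x2) OR x4 = false OR false = false
x2 IFF x1 = false IFF false = true
((((((x3 OR x4) IMPLIES x4) XOR (x4 OR x3)) XOR (x1 XOR x2)) IFF x2) OR x4) IMPLIES (x2 IFF x1) = false IMPLIES true = true
(((((((x3 OR x4) IMPLIES x4) XOR (x4 OR x3)) XOR (x1 XOR x2)) IFF x2) OR x4) IMPLIES (x2 IFF x1)) IFF x1 = true IFF false = false
((((((((x3 OR x4) IMPLIES x4) XOR (x4 OR x3)) XOR (x1 XOR x2)) IFF x2) OR x4) IMPLIES (x2 IFF x1)) IFF x1) XOR x1 = false XOR false = false
x1 IFF x2 = false IFF false = true
x1 OR (x1 IFF x2) = false OR true = true
NOT (x1 OR (x1 IFF x2)) = NOT true = false
(((((((((x3 OR x4) IMPLIES x4) XOR (x4 OR x3)) XOR (x1 XOR x2)) IFF x2) OR x4) IMPLIES (x2 IFF x1)) IFF x1) XOR x1) IMPLIES NOT (x1 OR (x1 IFF x2)) = false IMPLIES false = true

true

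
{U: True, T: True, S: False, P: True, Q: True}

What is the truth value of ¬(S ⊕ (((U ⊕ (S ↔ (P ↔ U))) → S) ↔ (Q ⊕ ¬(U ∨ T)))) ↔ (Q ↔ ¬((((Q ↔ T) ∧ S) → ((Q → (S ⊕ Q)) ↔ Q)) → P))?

P ↔ U = True ↔ True = True
S ↔ (P ↔ U) = False ↔ True = False
U ⊕ (S ↔ (P ↔ U)) = True ⊕ False = True
(U ⊕ (S ↔ (P ↔ U))) → S = True → False = False
U ∨ T = True ∨ True = True
¬(U ∨ T) = ¬True = False
Q ⊕ ¬(U ∨ T) = True ⊕ False = True
((U ⊕ (S ↔ (P ↔ U))) → S) ↔ (Q ⊕ ¬(U ∨ T)) = False ↔ True = False
S ⊕ (((U ⊕ (S ↔ (P ↔ U))) → S) ↔ (Q ⊕ ¬(U ∨ T))) = False ⊕ False = False
¬(S ⊕ (((U ⊕ (S ↔ (P ↔ U))) → S) ↔ (Q ⊕ ¬(U ∨ T)))) = ¬False = True
Q ↔ T = True ↔ True = True
(Q ↔ T) ∧ S = True ∧ False = False
S ⊕ Q = False ⊕ True = True
Q → (S ⊕ Q) = True → True = True
(Q → (S ⊕ Q)) ↔ Q = True ↔ True = True
((Q ↔ T) ∧ S) → ((Q → (S ⊕ Q)) ↔ Q) = False → True = True
(((Q ↔ T) ∧ S) → ((Q → (S ⊕ Q)) ↔ Q)) → P = True → True = True
¬((((Q ↔ T) ∧ S) → ((Q → (S ⊕ Q)) ↔ Q)) → P) = ¬True = False
Q ↔ ¬((((Q ↔ T) ∧ S) → ((Q → (S ⊕ Q)) ↔ Q)) → P) = True ↔ False = False
¬(S ⊕ (((U ⊕ (S ↔ (P ↔ U))) → S) ↔ (Q ⊕ ¬(U ∨ T)))) ↔ (Q ↔ ¬((((Q ↔ T) ∧ S) → ((Q → (S ⊕ Q)) ↔ Q)) → P)) = True ↔ False = False

False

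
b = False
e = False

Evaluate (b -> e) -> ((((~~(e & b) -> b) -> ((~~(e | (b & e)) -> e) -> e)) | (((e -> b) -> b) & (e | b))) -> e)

b -> e = False -> False = True
e & b = False & False = False
~(e & b) = ~False = True
~~(e & b) = ~True = False
~~(e & b) -> b = False -> False = True
b & e = False & False = False
e | (b & e) = False | False = False
~(e | (b & e)) = ~False = True
~~(e | (b & e)) = ~True = False
~~(e | (b & e)) -> e = False -> False = True
(~~(e | (b & e)) -> e) -> e = True -> False = False
(~~(e & b) -> b) -> ((~~(e | (b & e)) -> e) -> e) = True -> False = False
e -> b = False -> False = True
(e -> b) -> b = True -> False = False
e | b = False | False = False
((e -> b) -> b) & (e | b) = False & False = False
((~~(e & b) -> b) -> ((~~(e | (b & e)) -> e) -> e)) | (((e -> b) -> b) & (e | b)) = False | False = False
(((~~(e & b) -> b) -> ((~~(e | (b & e)) -> e) -> e)) | (((e -> b) -> b) & (e | b))) -> e = False -> False = True
(b -> e) -> ((((~~(e & b) -> b) -> ((~~(e | (b & e)) -> e) -> e)) | (((e -> b) -> b) & (e | b))) -> e) = True -> True = True

True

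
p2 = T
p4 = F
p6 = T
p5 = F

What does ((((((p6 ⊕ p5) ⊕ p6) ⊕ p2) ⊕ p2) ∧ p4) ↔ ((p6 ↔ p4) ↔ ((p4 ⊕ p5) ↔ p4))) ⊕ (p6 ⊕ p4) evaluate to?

F

p6 ⊕ p5 = T ⊕ F = T
(p6 ⊕ p5) ⊕ p6 = T ⊕ T = F
((p6 ⊕ p5) ⊕ p6) ⊕ p2 = F ⊕ T = T
(((p6 ⊕ p5) ⊕ p6) ⊕ p2) ⊕ p2 = T ⊕ T = F
((((p6 ⊕ p5) ⊕ p6) ⊕ p2) ⊕ p2) ∧ p4 = F ∧ F = F
p6 ↔ p4 = T ↔ F = F
p4 ⊕ p5 = F ⊕ F = F
(p4 ⊕ p5) ↔ p4 = F ↔ F = T
(p6 ↔ p4) ↔ ((p4 ⊕ p5) ↔ p4) = F ↔ T = F
(((((p6 ⊕ p5) ⊕ p6) ⊕ p2) ⊕ p2) ∧ p4) ↔ ((p6 ↔ p4) ↔ ((p4 ⊕ p5) ↔ p4)) = F ↔ F = T
p6 ⊕ p4 = T ⊕ F = T
((((((p6 ⊕ p5) ⊕ p6) ⊕ p2) ⊕ p2) ∧ p4) ↔ ((p6 ↔ p4) ↔ ((p4 ⊕ p5) ↔ p4))) ⊕ (p6 ⊕ p4) = T ⊕ T = F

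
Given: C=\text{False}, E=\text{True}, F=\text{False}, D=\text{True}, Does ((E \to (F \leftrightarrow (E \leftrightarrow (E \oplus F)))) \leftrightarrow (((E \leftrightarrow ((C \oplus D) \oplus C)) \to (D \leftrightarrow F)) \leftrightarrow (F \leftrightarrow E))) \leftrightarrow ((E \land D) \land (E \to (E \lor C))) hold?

E \oplus F = \text{True} \oplus \text{False} = \text{True}
E \leftrightarrow (E \oplus F) = \text{True} \leftrightarrow \text{True} = \text{True}
F \leftrightarrow (E \leftrightarrow (E \oplus F)) = \text{False} \leftrightarrow \text{True} = \text{False}
E \to (F \leftrightarrow (E \leftrightarrow (E \oplus F))) = \text{True} \to \text{False} = \text{False}
C \oplus D = \text{False} \oplus \text{True} = \text{True}
(C \oplus D) \oplus C = \text{True} \oplus \text{False} = \text{True}
E \leftrightarrow ((C \oplus D) \oplus C) = \text{True} \leftrightarrow \text{True} = \text{True}
D \leftrightarrow F = \text{True} \leftrightarrow \text{False} = \text{False}
(E \leftrightarrow ((C \oplus D) \oplus C)) \to (D \leftrightarrow F) = \text{True} \to \text{False} = \text{False}
F \leftrightarrow E = \text{False} \leftrightarrow \text{True} = \text{False}
((E \leftrightarrow ((C \oplus D) \oplus C)) \to (D \leftrightarrow F)) \leftrightarrow (F \leftrightarrow E) = \text{False} \leftrightarrow \text{False} = \text{True}
(E \to (F \leftrightarrow (E \leftrightarrow (E \oplus F)))) \leftrightarrow (((E \leftrightarrow ((C \oplus D) \oplus C)) \to (D \leftrightarrow F)) \leftrightarrow (F \leftrightarrow E)) = \text{False} \leftrightarrow \text{True} = \text{False}
E \land D = \text{True} \land \text{True} = \text{True}
E \lor C = \text{True} \lor \text{False} = \text{True}
E \to (E \lor C) = \text{True} \to \text{True} = \text{True}
(E \land D) \land (E \to (E \lor C)) = \text{True} \land \text{True} = \text{True}
((E \to (F \leftrightarrow (E \leftrightarrow (E \oplus F)))) \leftrightarrow (((E \leftrightarrow ((C \oplus D) \oplus C)) \to (D \leftrightarrow F)) \leftrightarrow (F \leftrightarrow E))) \leftrightarrow ((E \land D) \land (E \to (E \lor C))) = \text{False} \leftrightarrow \text{True} = \text{False}

\text{False}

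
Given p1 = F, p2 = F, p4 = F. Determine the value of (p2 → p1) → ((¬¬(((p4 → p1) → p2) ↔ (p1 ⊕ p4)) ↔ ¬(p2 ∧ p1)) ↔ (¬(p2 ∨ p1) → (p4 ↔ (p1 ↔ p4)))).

F

p2 → p1 = F → F = T
p4 → p1 = F → F = T
(p4 → p1) → p2 = T → F = F
p1 ⊕ p4 = F ⊕ F = F
((p4 → p1) → p2) ↔ (p1 ⊕ p4) = F ↔ F = T
¬(((p4 → p1) → p2) ↔ (p1 ⊕ p4)) = ¬T = F
¬¬(((p4 → p1) → p2) ↔ (p1 ⊕ p4)) = ¬F = T
p2 ∧ p1 = F ∧ F = F
¬(p2 ∧ p1) = ¬F = T
¬¬(((p4 → p1) → p2) ↔ (p1 ⊕ p4)) ↔ ¬(p2 ∧ p1) = T ↔ T = T
p2 ∨ p1 = F ∨ F = F
¬(p2 ∨ p1) = ¬F = T
p1 ↔ p4 = F ↔ F = T
p4 ↔ (p1 ↔ p4) = F ↔ T = F
¬(p2 ∨ p1) → (p4 ↔ (p1 ↔ p4)) = T → F = F
(¬¬(((p4 → p1) → p2) ↔ (p1 ⊕ p4)) ↔ ¬(p2 ∧ p1)) ↔ (¬(p2 ∨ p1) → (p4 ↔ (p1 ↔ p4))) = T ↔ F = F
(p2 → p1) → ((¬¬(((p4 → p1) → p2) ↔ (p1 ⊕ p4)) ↔ ¬(p2 ∧ p1)) ↔ (¬(p2 ∨ p1) → (p4 ↔ (p1 ↔ p4)))) = T → F = F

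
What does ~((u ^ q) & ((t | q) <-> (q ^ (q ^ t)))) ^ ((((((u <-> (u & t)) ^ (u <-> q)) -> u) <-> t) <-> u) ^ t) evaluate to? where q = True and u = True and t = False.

True

Substituting q=True, u=True, t=False:
u ^ q = True ^ True = False
t | q = False | True = True
q ^ t = True ^ False = True
q ^ (q ^ t) = True ^ True = False
(t | q) <-> (q ^ (q ^ t)) = True <-> False = False
(u ^ q) & ((t | q) <-> (q ^ (q ^ t))) = False & False = False
~((u ^ q) & ((t | q) <-> (q ^ (q ^ t)))) = ~False = True
u & t = True & False = False
u <-> (u & t) = True <-> False = False
u <-> q = True <-> True = True
(u <-> (u & t)) ^ (u <-> q) = False ^ True = True
((u <-> (u & t)) ^ (u <-> q)) -> u = True -> True = True
(((u <-> (u & t)) ^ (u <-> q)) -> u) <-> t = True <-> False = False
((((u <-> (u & t)) ^ (u <-> q)) -> u) <-> t) <-> u = False <-> True = False
(((((u <-> (u & t)) ^ (u <-> q)) -> u) <-> t) <-> u) ^ t = False ^ False = False
~((u ^ q) & ((t | q) <-> (q ^ (q ^ t)))) ^ ((((((u <-> (u & t)) ^ (u <-> q)) -> u) <-> t) <-> u) ^ t) = True ^ False = True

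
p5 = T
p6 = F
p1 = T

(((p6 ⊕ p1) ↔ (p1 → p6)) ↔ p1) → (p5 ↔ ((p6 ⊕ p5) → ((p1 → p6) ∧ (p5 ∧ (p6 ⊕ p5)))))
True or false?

T

p6 ⊕ p1 = F ⊕ T = T
p1 → p6 = T → F = F
(p6 ⊕ p1) ↔ (p1 → p6) = T ↔ F = F
((p6 ⊕ p1) ↔ (p1 → p6)) ↔ p1 = F ↔ T = F
p6 ⊕ p5 = F ⊕ T = T
p1 → p6 = T → F = F
p6 ⊕ p5 = F ⊕ T = T
p5 ∧ (p6 ⊕ p5) = T ∧ T = T
(p1 → p6) ∧ (p5 ∧ (p6 ⊕ p5)) = F ∧ T = F
(p6 ⊕ p5) → ((p1 → p6) ∧ (p5 ∧ (p6 ⊕ p5))) = T → F = F
p5 ↔ ((p6 ⊕ p5) → ((p1 → p6) ∧ (p5 ∧ (p6 ⊕ p5)))) = T ↔ F = F
(((p6 ⊕ p1) ↔ (p1 → p6)) ↔ p1) → (p5 ↔ ((p6 ⊕ p5) → ((p1 → p6) ∧ (p5 ∧ (p6 ⊕ p5))))) = F → F = T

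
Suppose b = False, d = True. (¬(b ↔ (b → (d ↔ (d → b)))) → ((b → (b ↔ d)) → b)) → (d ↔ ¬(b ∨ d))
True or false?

True

Substituting b=False, d=True:
d → b = True → False = False
d ↔ (d → b) = True ↔ False = False
b → (d ↔ (d → b)) = False → False = True
b ↔ (b → (d ↔ (d → b))) = False ↔ True = False
¬(b ↔ (b → (d ↔ (d → b)))) = ¬False = True
b ↔ d = False ↔ True = False
b → (b ↔ d) = False → False = True
(b → (b ↔ d)) → b = True → False = False
¬(b ↔ (b → (d ↔ (d → b)))) → ((b → (b ↔ d)) → b) = True → False = False
b ∨ d = False ∨ True = True
¬(b ∨ d) = ¬True = False
d ↔ ¬(b ∨ d) = True ↔ False = False
(¬(b ↔ (b → (d ↔ (d → b)))) → ((b → (b ↔ d)) → b)) → (d ↔ ¬(b ∨ d)) = False → False = True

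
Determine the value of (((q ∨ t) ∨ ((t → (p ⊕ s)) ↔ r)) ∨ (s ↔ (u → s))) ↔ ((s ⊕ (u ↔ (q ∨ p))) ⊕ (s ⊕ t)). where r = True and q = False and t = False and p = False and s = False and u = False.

q ∨ t = False ∨ False = False
p ⊕ s = False ⊕ False = False
t → (p ⊕ s) = False → False = True
(t → (p ⊕ s)) ↔ r = True ↔ True = True
(q ∨ t) ∨ ((t → (p ⊕ s)) ↔ r) = False ∨ True = True
u → s = False → False = True
s ↔ (u → s) = False ↔ True = False
((q ∨ t) ∨ ((t → (p ⊕ s)) ↔ r)) ∨ (s ↔ (u → s)) = True ∨ False = True
q ∨ p = False ∨ False = False
u ↔ (q ∨ p) = False ↔ False = True
s ⊕ (u ↔ (q ∨ p)) = False ⊕ True = True
s ⊕ t = False ⊕ False = False
(s ⊕ (u ↔ (q ∨ p))) ⊕ (s ⊕ t) = True ⊕ False = True
(((q ∨ t) ∨ ((t → (p ⊕ s)) ↔ r)) ∨ (s ↔ (u → s))) ↔ ((s ⊕ (u ↔ (q ∨ p))) ⊕ (s ⊕ t)) = True ↔ True = True

True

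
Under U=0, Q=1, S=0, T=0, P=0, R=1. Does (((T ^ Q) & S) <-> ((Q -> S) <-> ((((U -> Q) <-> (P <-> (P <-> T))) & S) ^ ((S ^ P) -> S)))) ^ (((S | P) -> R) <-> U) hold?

Substituting U=0, Q=1, S=0, T=0, P=0, R=1:
T ^ Q = 0 ^ 1 = 1
(T ^ Q) & S = 1 & 0 = 0
Q -> S = 1 -> 0 = 0
U -> Q = 0 -> 1 = 1
P <-> T = 0 <-> 0 = 1
P <-> (P <-> T) = 0 <-> 1 = 0
(U -> Q) <-> (P <-> (P <-> T)) = 1 <-> 0 = 0
((U -> Q) <-> (P <-> (P <-> T))) & S = 0 & 0 = 0
S ^ P = 0 ^ 0 = 0
(S ^ P) -> S = 0 -> 0 = 1
(((U -> Q) <-> (P <-> (P <-> T))) & S) ^ ((S ^ P) -> S) = 0 ^ 1 = 1
(Q -> S) <-> ((((U -> Q) <-> (P <-> (P <-> T))) & S) ^ ((S ^ P) -> S)) = 0 <-> 1 = 0
((T ^ Q) & S) <-> ((Q -> S) <-> ((((U -> Q) <-> (P <-> (P <-> T))) & S) ^ ((S ^ P) -> S))) = 0 <-> 0 = 1
S | P = 0 | 0 = 0
(S | P) -> R = 0 -> 1 = 1
((S | P) -> R) <-> U = 1 <-> 0 = 0
(((T ^ Q) & S) <-> ((Q -> S) <-> ((((U -> Q) <-> (P <-> (P <-> T))) & S) ^ ((S ^ P) -> S)))) ^ (((S | P) -> R) <-> U) = 1 ^ 0 = 1

1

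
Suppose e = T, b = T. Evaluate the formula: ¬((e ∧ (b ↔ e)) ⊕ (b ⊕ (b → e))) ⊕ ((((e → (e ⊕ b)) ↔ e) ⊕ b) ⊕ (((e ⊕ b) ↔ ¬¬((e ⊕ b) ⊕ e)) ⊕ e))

b ↔ e = T ↔ T = T
e ∧ (b ↔ e) = T ∧ T = T
b → e = T → T = T
b ⊕ (b → e) = T ⊕ T = F
(e ∧ (b ↔ e)) ⊕ (b ⊕ (b → e)) = T ⊕ F = T
¬((e ∧ (b ↔ e)) ⊕ (b ⊕ (b → e))) = ¬T = F
e ⊕ b = T ⊕ T = F
e → (e ⊕ b) = T → F = F
(e → (e ⊕ b)) ↔ e = F ↔ T = F
((e → (e ⊕ b)) ↔ e) ⊕ b = F ⊕ T = T
e ⊕ b = T ⊕ T = F
e ⊕ b = T ⊕ T = F
(e ⊕ b) ⊕ e = F ⊕ T = T
¬((e ⊕ b) ⊕ e) = ¬T = F
¬¬((e ⊕ b) ⊕ e) = ¬F = T
(e ⊕ b) ↔ ¬¬((e ⊕ b) ⊕ e) = F ↔ T = F
((e ⊕ b) ↔ ¬¬((e ⊕ b) ⊕ e)) ⊕ e = F ⊕ T = T
(((e → (e ⊕ b)) ↔ e) ⊕ b) ⊕ (((e ⊕ b) ↔ ¬¬((e ⊕ b) ⊕ e)) ⊕ e) = T ⊕ T = F
¬((e ∧ (b ↔ e)) ⊕ (b ⊕ (b → e))) ⊕ ((((e → (e ⊕ b)) ↔ e) ⊕ b) ⊕ (((e ⊕ b) ↔ ¬¬((e ⊕ b) ⊕ e)) ⊕ e)) = F ⊕ F = F

F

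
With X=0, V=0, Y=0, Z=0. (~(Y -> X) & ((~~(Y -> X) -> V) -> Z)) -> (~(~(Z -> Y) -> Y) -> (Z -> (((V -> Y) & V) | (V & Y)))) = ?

Y -> X = 0 -> 0 = 1
~(Y -> X) = ~1 = 0
Y -> X = 0 -> 0 = 1
~(Y -> X) = ~1 = 0
~~(Y -> X) = ~0 = 1
~~(Y -> X) -> V = 1 -> 0 = 0
(~~(Y -> X) -> V) -> Z = 0 -> 0 = 1
~(Y -> X) & ((~~(Y -> X) -> V) -> Z) = 0 & 1 = 0
Z -> Y = 0 -> 0 = 1
~(Z -> Y) = ~1 = 0
~(Z -> Y) -> Y = 0 -> 0 = 1
~(~(Z -> Y) -> Y) = ~1 = 0
V -> Y = 0 -> 0 = 1
(V -> Y) & V = 1 & 0 = 0
V & Y = 0 & 0 = 0
((V -> Y) & V) | (V & Y) = 0 | 0 = 0
Z -> (((V -> Y) & V) | (V & Y)) = 0 -> 0 = 1
~(~(Z -> Y) -> Y) -> (Z -> (((V -> Y) & V) | (V & Y))) = 0 -> 1 = 1
(~(Y -> X) & ((~~(Y -> X) -> V) -> Z)) -> (~(~(Z -> Y) -> Y) -> (Z -> (((V -> Y) & V) | (V & Y)))) = 0 -> 1 = 1

1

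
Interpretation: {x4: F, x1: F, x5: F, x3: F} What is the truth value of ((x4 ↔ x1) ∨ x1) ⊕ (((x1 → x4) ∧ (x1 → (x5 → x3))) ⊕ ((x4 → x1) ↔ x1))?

x4 ↔ x1 = F ↔ F = T
(x4 ↔ x1) ∨ x1 = T ∨ F = T
x1 → x4 = F → F = T
x5 → x3 = F → F = T
x1 → (x5 → x3) = F → T = T
(x1 → x4) ∧ (x1 → (x5 → x3)) = T ∧ T = T
x4 → x1 = F → F = T
(x4 → x1) ↔ x1 = T ↔ F = F
((x1 → x4) ∧ (x1 → (x5 → x3))) ⊕ ((x4 → x1) ↔ x1) = T ⊕ F = T
((x4 ↔ x1) ∨ x1) ⊕ (((x1 → x4) ∧ (x1 → (x5 → x3))) ⊕ ((x4 → x1) ↔ x1)) = T ⊕ T = F

F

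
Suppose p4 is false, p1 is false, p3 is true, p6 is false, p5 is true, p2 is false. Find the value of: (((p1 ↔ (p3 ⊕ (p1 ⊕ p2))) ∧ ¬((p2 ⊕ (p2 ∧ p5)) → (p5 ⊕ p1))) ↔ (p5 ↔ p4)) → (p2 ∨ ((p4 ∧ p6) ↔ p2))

T

Substituting p4=F, p1=F, p3=T, p6=F, p5=T, p2=F:
p1 ⊕ p2 = F ⊕ F = F
p3 ⊕ (p1 ⊕ p2) = T ⊕ F = T
p1 ↔ (p3 ⊕ (p1 ⊕ p2)) = F ↔ T = F
p2 ∧ p5 = F ∧ T = F
p2 ⊕ (p2 ∧ p5) = F ⊕ F = F
p5 ⊕ p1 = T ⊕ F = T
(p2 ⊕ (p2 ∧ p5)) → (p5 ⊕ p1) = F → T = T
¬((p2 ⊕ (p2 ∧ p5)) → (p5 ⊕ p1)) = ¬T = F
(p1 ↔ (p3 ⊕ (p1 ⊕ p2))) ∧ ¬((p2 ⊕ (p2 ∧ p5)) → (p5 ⊕ p1)) = F ∧ F = F
p5 ↔ p4 = T ↔ F = F
((p1 ↔ (p3 ⊕ (p1 ⊕ p2))) ∧ ¬((p2 ⊕ (p2 ∧ p5)) → (p5 ⊕ p1))) ↔ (p5 ↔ p4) = F ↔ F = T
p4 ∧ p6 = F ∧ F = F
(p4 ∧ p6) ↔ p2 = F ↔ F = T
p2 ∨ ((p4 ∧ p6) ↔ p2) = F ∨ T = T
(((p1 ↔ (p3 ⊕ (p1 ⊕ p2))) ∧ ¬((p2 ⊕ (p2 ∧ p5)) → (p5 ⊕ p1))) ↔ (p5 ↔ p4)) → (p2 ∨ ((p4 ∧ p6) ↔ p2)) = T → T = T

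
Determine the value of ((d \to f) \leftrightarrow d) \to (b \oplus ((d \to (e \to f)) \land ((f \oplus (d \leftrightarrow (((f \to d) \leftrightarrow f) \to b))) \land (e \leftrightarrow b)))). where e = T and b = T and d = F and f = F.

d \to f = F \to F = T
(d \to f) \leftrightarrow d = T \leftrightarrow F = F
e \to f = T \to F = F
d \to (e \to f) = F \to F = T
f \to d = F \to F = T
(f \to d) \leftrightarrow f = T \leftrightarrow F = F
((f \to d) \leftrightarrow f) \to b = F \to T = T
d \leftrightarrow (((f \to d) \leftrightarrow f) \to b) = F \leftrightarrow T = F
f \oplus (d \leftrightarrow (((f \to d) \leftrightarrow f) \to b)) = F \oplus F = F
e \leftrightarrow b = T \leftrightarrow T = T
(f \oplus (d \leftrightarrow (((f \to d) \leftrightarrow f) \to b))) \land (e \leftrightarrow b) = F \land T = F
(d \to (e \to f)) \land ((f \oplus (d \leftrightarrow (((f \to d) \leftrightarrow f) \to b))) \land (e \leftrightarrow b)) = T \land F = F
b \oplus ((d \to (e \to f)) \land ((f \oplus (d \leftrightarrow (((f \to d) \leftrightarrow f) \to b))) \land (e \leftrightarrow b))) = T \oplus F = T
((d \to f) \leftrightarrow d) \to (b \oplus ((d \to (e \to f)) \land ((f \oplus (d \leftrightarrow (((f \to d) \leftrightarrow f) \to b))) \land (e \leftrightarrow b)))) = F \to T = T

T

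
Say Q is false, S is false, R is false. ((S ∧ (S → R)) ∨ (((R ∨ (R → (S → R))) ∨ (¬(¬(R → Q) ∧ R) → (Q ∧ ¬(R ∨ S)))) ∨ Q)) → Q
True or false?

F

Substituting Q=F, S=F, R=F:
S → R = F → F = T
S ∧ (S → R) = F ∧ T = F
S → R = F → F = T
R → (S → R) = F → T = T
R ∨ (R → (S → R)) = F ∨ T = T
R → Q = F → F = T
¬(R → Q) = ¬T = F
¬(R → Q) ∧ R = F ∧ F = F
¬(¬(R → Q) ∧ R) = ¬F = T
R ∨ S = F ∨ F = F
¬(R ∨ S) = ¬F = T
Q ∧ ¬(R ∨ S) = F ∧ T = F
¬(¬(R → Q) ∧ R) → (Q ∧ ¬(R ∨ S)) = T → F = F
(R ∨ (R → (S → R))) ∨ (¬(¬(R → Q) ∧ R) → (Q ∧ ¬(R ∨ S))) = T ∨ F = T
((R ∨ (R → (S → R))) ∨ (¬(¬(R → Q) ∧ R) → (Q ∧ ¬(R ∨ S)))) ∨ Q = T ∨ F = T
(S ∧ (S → R)) ∨ (((R ∨ (R → (S → R))) ∨ (¬(¬(R → Q) ∧ R) → (Q ∧ ¬(R ∨ S)))) ∨ Q) = F ∨ T = T
((S ∧ (S → R)) ∨ (((R ∨ (R → (S → R))) ∨ (¬(¬(R → Q) ∧ R) → (Q ∧ ¬(R ∨ S)))) ∨ Q)) → Q = T → F = F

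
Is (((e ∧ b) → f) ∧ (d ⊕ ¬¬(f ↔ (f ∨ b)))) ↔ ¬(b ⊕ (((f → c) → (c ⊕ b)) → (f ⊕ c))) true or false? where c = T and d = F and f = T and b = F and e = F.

T

e ∧ b = F ∧ F = F
(e ∧ b) → f = F → T = T
f ∨ b = T ∨ F = T
f ↔ (f ∨ b) = T ↔ T = T
¬(f ↔ (f ∨ b)) = ¬T = F
¬¬(f ↔ (f ∨ b)) = ¬F = T
d ⊕ ¬¬(f ↔ (f ∨ b)) = F ⊕ T = T
((e ∧ b) → f) ∧ (d ⊕ ¬¬(f ↔ (f ∨ b))) = T ∧ T = T
f → c = T → T = T
c ⊕ b = T ⊕ F = T
(f → c) → (c ⊕ b) = T → T = T
f ⊕ c = T ⊕ T = F
((f → c) → (c ⊕ b)) → (f ⊕ c) = T → F = F
b ⊕ (((f → c) → (c ⊕ b)) → (f ⊕ c)) = F ⊕ F = F
¬(b ⊕ (((f → c) → (c ⊕ b)) → (f ⊕ c))) = ¬F = T
(((e ∧ b) → f) ∧ (d ⊕ ¬¬(f ↔ (f ∨ b)))) ↔ ¬(b ⊕ (((f → c) → (c ⊕ b)) → (f ⊕ c))) = T ↔ T = T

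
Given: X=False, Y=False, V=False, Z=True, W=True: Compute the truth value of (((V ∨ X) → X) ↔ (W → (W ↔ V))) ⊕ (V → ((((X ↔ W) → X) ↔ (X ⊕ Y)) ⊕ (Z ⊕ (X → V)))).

True

V ∨ X = False ∨ False = False
(V ∨ X) → X = False → False = True
W ↔ V = True ↔ False = False
W → (W ↔ V) = True → False = False
((V ∨ X) → X) ↔ (W → (W ↔ V)) = True ↔ False = False
X ↔ W = False ↔ True = False
(X ↔ W) → X = False → False = True
X ⊕ Y = False ⊕ False = False
((X ↔ W) → X) ↔ (X ⊕ Y) = True ↔ False = False
X → V = False → False = True
Z ⊕ (X → V) = True ⊕ True = False
(((X ↔ W) → X) ↔ (X ⊕ Y)) ⊕ (Z ⊕ (X → V)) = False ⊕ False = False
V → ((((X ↔ W) → X) ↔ (X ⊕ Y)) ⊕ (Z ⊕ (X → V))) = False → False = True
(((V ∨ X) → X) ↔ (W → (W ↔ V))) ⊕ (V → ((((X ↔ W) → X) ↔ (X ⊕ Y)) ⊕ (Z ⊕ (X → V)))) = False ⊕ True = True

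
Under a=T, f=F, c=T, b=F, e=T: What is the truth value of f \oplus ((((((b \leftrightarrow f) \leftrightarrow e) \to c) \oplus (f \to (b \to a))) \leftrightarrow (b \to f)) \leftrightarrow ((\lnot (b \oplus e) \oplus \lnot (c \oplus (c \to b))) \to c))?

b \leftrightarrow f = F \leftrightarrow F = T
(b \leftrightarrow f) \leftrightarrow e = T \leftrightarrow T = T
((b \leftrightarrow f) \leftrightarrow e) \to c = T \to T = T
b \to a = F \to T = T
f \to (b \to a) = F \to T = T
(((b \leftrightarrow f) \leftrightarrow e) \to c) \oplus (f \to (b \to a)) = T \oplus T = F
b \to f = F \to F = T
((((b \leftrightarrow f) \leftrightarrow e) \to c) \oplus (f \to (b \to a))) \leftrightarrow (b \to f) = F \leftrightarrow T = F
b \oplus e = F \oplus T = T
\lnot (b \oplus e) = \lnot T = F
c \to b = T \to F = F
c \oplus (c \to b) = T \oplus F = T
\lnot (c \oplus (c \to b)) = \lnot T = F
\lnot (b \oplus e) \oplus \lnot (c \oplus (c \to b)) = F \oplus F = F
(\lnot (b \oplus e) \oplus \lnot (c \oplus (c \to b))) \to c = F \to T = T
(((((b \leftrightarrow f) \leftrightarrow e) \to c) \oplus (f \to (b \to a))) \leftrightarrow (b \to f)) \leftrightarrow ((\lnot (b \oplus e) \oplus \lnot (c \oplus (c \to b))) \to c) = F \leftrightarrow T = F
f \oplus ((((((b \leftrightarrow f) \leftrightarrow e) \to c) \oplus (f \to (b \to a))) \leftrightarrow (b \to f)) \leftrightarrow ((\lnot (b \oplus e) \oplus \lnot (c \oplus (c \to b))) \to c)) = F \oplus F = F

F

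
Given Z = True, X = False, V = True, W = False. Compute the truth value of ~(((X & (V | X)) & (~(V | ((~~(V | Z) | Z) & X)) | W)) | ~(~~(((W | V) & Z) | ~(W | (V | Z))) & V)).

Substituting Z=True, X=False, V=True, W=False:
V | X = True | False = True
X & (V | X) = False & True = False
V | Z = True | True = True
~(V | Z) = ~True = False
~~(V | Z) = ~False = True
~~(V | Z) | Z = True | True = True
(~~(V | Z) | Z) & X = True & False = False
V | ((~~(V | Z) | Z) & X) = True | False = True
~(V | ((~~(V | Z) | Z) & X)) = ~True = False
~(V | ((~~(V | Z) | Z) & X)) | W = False | False = False
(X & (V | X)) & (~(V | ((~~(V | Z) | Z) & X)) | W) = False & False = False
W | V = False | True = True
(W | V) & Z = True & True = True
V | Z = True | True = True
W | (V | Z) = False | True = True
~(W | (V | Z)) = ~True = False
((W | V) & Z) | ~(W | (V | Z)) = True | False = True
~(((W | V) & Z) | ~(W | (V | Z))) = ~True = False
~~(((W | V) & Z) | ~(W | (V | Z))) = ~False = True
~~(((W | V) & Z) | ~(W | (V | Z))) & V = True & True = True
~(~~(((W | V) & Z) | ~(W | (V | Z))) & V) = ~True = False
((X & (V | X)) & (~(V | ((~~(V | Z) | Z) & X)) | W)) | ~(~~(((W | V) & Z) | ~(W | (V | Z))) & V) = False | False = False
~(((X & (V | X)) & (~(V | ((~~(V | Z) | Z) & X)) | W)) | ~(~~(((W | V) & Z) | ~(W | (V | Z))) & V)) = ~False = True

True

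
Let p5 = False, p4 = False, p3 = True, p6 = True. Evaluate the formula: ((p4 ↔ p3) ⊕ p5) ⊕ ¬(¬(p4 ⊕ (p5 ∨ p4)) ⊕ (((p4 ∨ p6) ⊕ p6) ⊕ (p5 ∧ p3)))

False

Substituting p5=False, p4=False, p3=True, p6=True:
p4 ↔ p3 = False ↔ True = False
(p4 ↔ p3) ⊕ p5 = False ⊕ False = False
p5 ∨ p4 = False ∨ False = False
p4 ⊕ (p5 ∨ p4) = False ⊕ False = False
¬(p4 ⊕ (p5 ∨ p4)) = ¬False = True
p4 ∨ p6 = False ∨ True = True
(p4 ∨ p6) ⊕ p6 = True ⊕ True = False
p5 ∧ p3 = False ∧ True = False
((p4 ∨ p6) ⊕ p6) ⊕ (p5 ∧ p3) = False ⊕ False = False
¬(p4 ⊕ (p5 ∨ p4)) ⊕ (((p4 ∨ p6) ⊕ p6) ⊕ (p5 ∧ p3)) = True ⊕ False = True
¬(¬(p4 ⊕ (p5 ∨ p4)) ⊕ (((p4 ∨ p6) ⊕ p6) ⊕ (p5 ∧ p3))) = ¬True = False
((p4 ↔ p3) ⊕ p5) ⊕ ¬(¬(p4 ⊕ (p5 ∨ p4)) ⊕ (((p4 ∨ p6) ⊕ p6) ⊕ (p5 ∧ p3))) = False ⊕ False = False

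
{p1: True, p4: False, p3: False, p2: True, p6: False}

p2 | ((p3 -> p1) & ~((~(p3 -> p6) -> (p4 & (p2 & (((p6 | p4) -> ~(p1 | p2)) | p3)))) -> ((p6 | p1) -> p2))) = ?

p3 -> p1 = False -> True = True
p3 -> p6 = False -> False = True
~(p3 -> p6) = ~True = False
p6 | p4 = False | False = False
p1 | p2 = True | True = True
~(p1 | p2) = ~True = False
(p6 | p4) -> ~(p1 | p2) = False -> False = True
((p6 | p4) -> ~(p1 | p2)) | p3 = True | False = True
p2 & (((p6 | p4) -> ~(p1 | p2)) | p3) = True & True = True
p4 & (p2 & (((p6 | p4) -> ~(p1 | p2)) | p3)) = False & True = False
~(p3 -> p6) -> (p4 & (p2 & (((p6 | p4) -> ~(p1 | p2)) | p3))) = False -> False = True
p6 | p1 = False | True = True
(p6 | p1) -> p2 = True -> True = True
(~(p3 -> p6) -> (p4 & (p2 & (((p6 | p4) -> ~(p1 | p2)) | p3)))) -> ((p6 | p1) -> p2) = True -> True = True
~((~(p3 -> p6) -> (p4 & (p2 & (((p6 | p4) -> ~(p1 | p2)) | p3)))) -> ((p6 | p1) -> p2)) = ~True = False
(p3 -> p1) & ~((~(p3 -> p6) -> (p4 & (p2 & (((p6 | p4) -> ~(p1 | p2)) | p3)))) -> ((p6 | p1) -> p2)) = True & False = False
p2 | ((p3 -> p1) & ~((~(p3 -> p6) -> (p4 & (p2 & (((p6 | p4) -> ~(p1 | p2)) | p3)))) -> ((p6 | p1) -> p2))) = True | False = True

True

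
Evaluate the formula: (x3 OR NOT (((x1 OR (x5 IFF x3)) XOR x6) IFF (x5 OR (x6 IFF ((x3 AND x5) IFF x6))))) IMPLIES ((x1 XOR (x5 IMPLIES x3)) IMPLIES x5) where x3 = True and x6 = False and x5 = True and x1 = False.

x5 IFF x3 = True IFF True = True
x1 OR (x5 IFF x3) = False OR True = True
(x1 OR (x5 IFF x3)) XOR x6 = True XOR False = True
x3 AND x5 = True AND True = True
(x3 AND x5) IFF x6 = True IFF False = False
x6 IFF ((x3 AND x5) IFF x6) = False IFF False = True
x5 OR (x6 IFF ((x3 AND x5) IFF x6)) = True OR True = True
((x1 OR (x5 IFF x3)) XOR x6) IFF (x5 OR (x6 IFF ((x3 AND x5) IFF x6))) = True IFF True = True
NOT (((x1 OR (x5 IFF x3)) XOR x6) IFF (x5 OR (x6 IFF ((x3 AND x5) IFF x6)))) = NOT True = False
x3 OR NOT (((x1 OR (x5 IFF x3)) XOR x6) IFF (x5 OR (x6 IFF ((x3 AND x5) IFF x6)))) = True OR False = True
x5 IMPLIES x3 = True IMPLIES True = True
x1 XOR (x5 IMPLIES x3) = False XOR True = True
(x1 XOR (x5 IMPLIES x3)) IMPLIES x5 = True IMPLIES True = True
(x3 OR NOT (((x1 OR (x5 IFF x3)) XOR x6) IFF (x5 OR (x6 IFF ((x3 AND x5) IFF x6))))) IMPLIES ((x1 XOR (x5 IMPLIES x3)) IMPLIES x5) = True IMPLIES True = True

True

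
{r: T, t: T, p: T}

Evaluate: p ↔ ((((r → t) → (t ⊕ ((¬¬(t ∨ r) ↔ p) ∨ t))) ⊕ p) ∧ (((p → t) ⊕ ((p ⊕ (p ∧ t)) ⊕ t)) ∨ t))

T

Substituting r=T, t=T, p=T:
r → t = T → T = T
t ∨ r = T ∨ T = T
¬(t ∨ r) = ¬T = F
¬¬(t ∨ r) = ¬F = T
¬¬(t ∨ r) ↔ p = T ↔ T = T
(¬¬(t ∨ r) ↔ p) ∨ t = T ∨ T = T
t ⊕ ((¬¬(t ∨ r) ↔ p) ∨ t) = T ⊕ T = F
(r → t) → (t ⊕ ((¬¬(t ∨ r) ↔ p) ∨ t)) = T → F = F
((r → t) → (t ⊕ ((¬¬(t ∨ r) ↔ p) ∨ t))) ⊕ p = F ⊕ T = T
p → t = T → T = T
p ∧ t = T ∧ T = T
p ⊕ (p ∧ t) = T ⊕ T = F
(p ⊕ (p ∧ t)) ⊕ t = F ⊕ T = T
(p → t) ⊕ ((p ⊕ (p ∧ t)) ⊕ t) = T ⊕ T = F
((p → t) ⊕ ((p ⊕ (p ∧ t)) ⊕ t)) ∨ t = F ∨ T = T
(((r → t) → (t ⊕ ((¬¬(t ∨ r) ↔ p) ∨ t))) ⊕ p) ∧ (((p → t) ⊕ ((p ⊕ (p ∧ t)) ⊕ t)) ∨ t) = T ∧ T = T
p ↔ ((((r → t) → (t ⊕ ((¬¬(t ∨ r) ↔ p) ∨ t))) ⊕ p) ∧ (((p → t) ⊕ ((p ⊕ (p ∧ t)) ⊕ t)) ∨ t)) = T ↔ T = T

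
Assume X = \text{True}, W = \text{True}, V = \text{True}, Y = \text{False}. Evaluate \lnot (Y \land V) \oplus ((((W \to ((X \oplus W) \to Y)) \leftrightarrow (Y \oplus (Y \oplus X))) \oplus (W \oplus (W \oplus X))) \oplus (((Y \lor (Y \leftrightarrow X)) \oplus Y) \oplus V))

Y \land V = \text{False} \land \text{True} = \text{False}
\lnot (Y \land V) = \lnot \text{False} = \text{True}
X \oplus W = \text{True} \oplus \text{True} = \text{False}
(X \oplus W) \to Y = \text{False} \to \text{False} = \text{True}
W \to ((X \oplus W) \to Y) = \text{True} \to \text{True} = \text{True}
Y \oplus X = \text{False} \oplus \text{True} = \text{True}
Y \oplus (Y \oplus X) = \text{False} \oplus \text{True} = \text{True}
(W \to ((X \oplus W) \to Y)) \leftrightarrow (Y \oplus (Y \oplus X)) = \text{True} \leftrightarrow \text{True} = \text{True}
W \oplus X = \text{True} \oplus \text{True} = \text{False}
W \oplus (W \oplus X) = \text{True} \oplus \text{False} = \text{True}
((W \to ((X \oplus W) \to Y)) \leftrightarrow (Y \oplus (Y \oplus X))) \oplus (W \oplus (W \oplus X)) = \text{True} \oplus \text{True} = \text{False}
Y \leftrightarrow X = \text{False} \leftrightarrow \text{True} = \text{False}
Y \lor (Y \leftrightarrow X) = \text{False} \lor \text{False} = \text{False}
(Y \lor (Y \leftrightarrow X)) \oplus Y = \text{False} \oplus \text{False} = \text{False}
((Y \lor (Y \leftrightarrow X)) \oplus Y) \oplus V = \text{False} \oplus \text{True} = \text{True}
(((W \to ((X \oplus W) \to Y)) \leftrightarrow (Y \oplus (Y \oplus X))) \oplus (W \oplus (W \oplus X))) \oplus (((Y \lor (Y \leftrightarrow X)) \oplus Y) \oplus V) = \text{False} \oplus \text{True} = \text{True}
\lnot (Y \land V) \oplus ((((W \to ((X \oplus W) \to Y)) \leftrightarrow (Y \oplus (Y \oplus X))) \oplus (W \oplus (W \oplus X))) \oplus (((Y \lor (Y \leftrightarrow X)) \oplus Y) \oplus V)) = \text{True} \oplus \text{True} = \text{False}

\text{False}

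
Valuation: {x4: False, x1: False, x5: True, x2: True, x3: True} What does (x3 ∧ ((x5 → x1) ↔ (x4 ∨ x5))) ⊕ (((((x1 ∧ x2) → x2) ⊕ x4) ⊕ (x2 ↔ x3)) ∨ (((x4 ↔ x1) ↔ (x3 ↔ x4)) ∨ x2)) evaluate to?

Substituting x4=False, x1=False, x5=True, x2=True, x3=True:
x5 → x1 = True → False = False
x4 ∨ x5 = False ∨ True = True
(x5 → x1) ↔ (x4 ∨ x5) = False ↔ True = False
x3 ∧ ((x5 → x1) ↔ (x4 ∨ x5)) = True ∧ False = False
x1 ∧ x2 = False ∧ True = False
(x1 ∧ x2) → x2 = False → True = True
((x1 ∧ x2) → x2) ⊕ x4 = True ⊕ False = True
x2 ↔ x3 = True ↔ True = True
(((x1 ∧ x2) → x2) ⊕ x4) ⊕ (x2 ↔ x3) = True ⊕ True = False
x4 ↔ x1 = False ↔ False = True
x3 ↔ x4 = True ↔ False = False
(x4 ↔ x1) ↔ (x3 ↔ x4) = True ↔ False = False
((x4 ↔ x1) ↔ (x3 ↔ x4)) ∨ x2 = False ∨ True = True
((((x1 ∧ x2) → x2) ⊕ x4) ⊕ (x2 ↔ x3)) ∨ (((x4 ↔ x1) ↔ (x3 ↔ x4)) ∨ x2) = False ∨ True = True
(x3 ∧ ((x5 → x1) ↔ (x4 ∨ x5))) ⊕ (((((x1 ∧ x2) → x2) ⊕ x4) ⊕ (x2 ↔ x3)) ∨ (((x4 ↔ x1) ↔ (x3 ↔ x4)) ∨ x2)) = False ⊕ True = True

True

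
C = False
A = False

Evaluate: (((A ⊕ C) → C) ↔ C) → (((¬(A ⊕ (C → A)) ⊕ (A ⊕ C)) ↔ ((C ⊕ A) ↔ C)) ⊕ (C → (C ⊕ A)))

A ⊕ C = False ⊕ False = False
(A ⊕ C) → C = False → False = True
((A ⊕ C) → C) ↔ C = True ↔ False = False
C → A = False → False = True
A ⊕ (C → A) = False ⊕ True = True
¬(A ⊕ (C → A)) = ¬True = False
A ⊕ C = False ⊕ False = False
¬(A ⊕ (C → A)) ⊕ (A ⊕ C) = False ⊕ False = False
C ⊕ A = False ⊕ False = False
(C ⊕ A) ↔ C = False ↔ False = True
(¬(A ⊕ (C → A)) ⊕ (A ⊕ C)) ↔ ((C ⊕ A) ↔ C) = False ↔ True = False
C ⊕ A = False ⊕ False = False
C → (C ⊕ A) = False → False = True
((¬(A ⊕ (C → A)) ⊕ (A ⊕ C)) ↔ ((C ⊕ A) ↔ C)) ⊕ (C → (C ⊕ A)) = False ⊕ True = True
(((A ⊕ C) → C) ↔ C) → (((¬(A ⊕ (C → A)) ⊕ (A ⊕ C)) ↔ ((C ⊕ A) ↔ C)) ⊕ (C → (C ⊕ A))) = False → True = True

True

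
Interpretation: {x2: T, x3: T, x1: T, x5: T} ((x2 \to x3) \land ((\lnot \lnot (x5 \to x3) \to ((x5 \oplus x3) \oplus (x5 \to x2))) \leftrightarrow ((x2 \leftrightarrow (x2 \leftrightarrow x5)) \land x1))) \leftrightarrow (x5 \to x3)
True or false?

x2 \to x3 = T \to T = T
x5 \to x3 = T \to T = T
\lnot (x5 \to x3) = \lnot T = F
\lnot \lnot (x5 \to x3) = \lnot F = T
x5 \oplus x3 = T \oplus T = F
x5 \to x2 = T \to T = T
(x5 \oplus x3) \oplus (x5 \to x2) = F \oplus T = T
\lnot \lnot (x5 \to x3) \to ((x5 \oplus x3) \oplus (x5 \to x2)) = T \to T = T
x2 \leftrightarrow x5 = T \leftrightarrow T = T
x2 \leftrightarrow (x2 \leftrightarrow x5) = T \leftrightarrow T = T
(x2 \leftrightarrow (x2 \leftrightarrow x5)) \land x1 = T \land T = T
(\lnot \lnot (x5 \to x3) \to ((x5 \oplus x3) \oplus (x5 \to x2))) \leftrightarrow ((x2 \leftrightarrow (x2 \leftrightarrow x5)) \land x1) = T \leftrightarrow T = T
(x2 \to x3) \land ((\lnot \lnot (x5 \to x3) \to ((x5 \oplus x3) \oplus (x5 \to x2))) \leftrightarrow ((x2 \leftrightarrow (x2 \leftrightarrow x5)) \land x1)) = T \land T = T
x5 \to x3 = T \to T = T
((x2 \to x3) \land ((\lnot \lnot (x5 \to x3) \to ((x5 \oplus x3) \oplus (x5 \to x2))) \leftrightarrow ((x2 \leftrightarrow (x2 \leftrightarrow x5)) \land x1))) \leftrightarrow (x5 \to x3) = T \leftrightarrow T = T

T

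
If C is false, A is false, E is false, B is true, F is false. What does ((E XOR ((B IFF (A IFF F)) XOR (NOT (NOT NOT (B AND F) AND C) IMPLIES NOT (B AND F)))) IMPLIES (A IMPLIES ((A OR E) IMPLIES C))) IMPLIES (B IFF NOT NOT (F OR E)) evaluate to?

A IFF F = False IFF False = True
B IFF (A IFF F) = True IFF True = True
B AND F = True AND False = False
NOT (B AND F) = NOT False = True
NOT NOT (B AND F) = NOT True = False
NOT NOT (B AND F) AND C = False AND False = False
NOT (NOT NOT (B AND F) AND C) = NOT False = True
B AND F = True AND False = False
NOT (B AND F) = NOT False = True
NOT (NOT NOT (B AND F) AND C) IMPLIES NOT (B AND F) = True IMPLIES True = True
(B IFF (A IFF F)) XOR (NOT (NOT NOT (B AND F) AND C) IMPLIES NOT (B AND F)) = True XOR True = False
E XOR ((B IFF (A IFF F)) XOR (NOT (NOT NOT (B AND F) AND C) IMPLIES NOT (B AND F))) = False XOR False = False
A OR E = False OR False = False
(A OR E) IMPLIES C = False IMPLIES False = True
A IMPLIES ((A OR E) IMPLIES C) = False IMPLIES True = True
(E XOR ((B IFF (A IFF F)) XOR (NOT (NOT NOT (B AND F) AND C) IMPLIES NOT (B AND F)))) IMPLIES (A IMPLIES ((A OR E) IMPLIES C)) = False IMPLIES True = True
F OR E = False OR False = False
NOT (F OR E) = NOT False = True
NOT NOT (F OR E) = NOT True = False
B IFF NOT NOT (F OR E) = True IFF False = False
((E XOR ((B IFF (A IFF F)) XOR (NOT (NOT NOT (B AND F) AND C) IMPLIES NOT (B AND F)))) IMPLIES (A IMPLIES ((A OR E) IMPLIES C))) IMPLIES (B IFF NOT NOT (F OR E)) = True IMPLIES False = False

False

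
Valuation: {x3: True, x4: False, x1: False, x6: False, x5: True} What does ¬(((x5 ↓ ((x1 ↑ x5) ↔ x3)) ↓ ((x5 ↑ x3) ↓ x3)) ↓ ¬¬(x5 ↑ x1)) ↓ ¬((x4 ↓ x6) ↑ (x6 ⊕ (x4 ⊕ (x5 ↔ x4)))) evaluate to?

x1 ↑ x5 = False ↑ True = True
(x1 ↑ x5) ↔ x3 = True ↔ True = True
x5 ↓ ((x1 ↑ x5) ↔ x3) = True ↓ True = False
x5 ↑ x3 = True ↑ True = False
(x5 ↑ x3) ↓ x3 = False ↓ True = False
(x5 ↓ ((x1 ↑ x5) ↔ x3)) ↓ ((x5 ↑ x3) ↓ x3) = False ↓ False = True
x5 ↑ x1 = True ↑ False = True
¬(x5 ↑ x1) = ¬True = False
¬¬(x5 ↑ x1) = ¬False = True
((x5 ↓ ((x1 ↑ x5) ↔ x3)) ↓ ((x5 ↑ x3) ↓ x3)) ↓ ¬¬(x5 ↑ x1) = True ↓ True = False
¬(((x5 ↓ ((x1 ↑ x5) ↔ x3)) ↓ ((x5 ↑ x3) ↓ x3)) ↓ ¬¬(x5 ↑ x1)) = ¬False = True
x4 ↓ x6 = False ↓ False = True
x5 ↔ x4 = True ↔ False = False
x4 ⊕ (x5 ↔ x4) = False ⊕ False = False
x6 ⊕ (x4 ⊕ (x5 ↔ x4)) = False ⊕ False = False
(x4 ↓ x6) ↑ (x6 ⊕ (x4 ⊕ (x5 ↔ x4))) = True ↑ False = True
¬((x4 ↓ x6) ↑ (x6 ⊕ (x4 ⊕ (x5 ↔ x4)))) = ¬True = False
¬(((x5 ↓ ((x1 ↑ x5) ↔ x3)) ↓ ((x5 ↑ x3) ↓ x3)) ↓ ¬¬(x5 ↑ x1)) ↓ ¬((x4 ↓ x6) ↑ (x6 ⊕ (x4 ⊕ (x5 ↔ x4)))) = True ↓ False = False

False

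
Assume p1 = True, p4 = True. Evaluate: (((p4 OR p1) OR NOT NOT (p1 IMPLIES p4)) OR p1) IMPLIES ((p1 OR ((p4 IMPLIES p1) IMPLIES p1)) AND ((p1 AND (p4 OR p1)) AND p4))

Substituting p1=True, p4=True:
p4 OR p1 = True OR True = True
p1 IMPLIES p4 = True IMPLIES True = True
NOT (p1 IMPLIES p4) = NOT True = False
NOT NOT (p1 IMPLIES p4) = NOT False = True
(p4 OR p1) OR NOT NOT (p1 IMPLIES p4) = True OR True = True
((p4 OR p1) OR NOT NOT (p1 IMPLIES p4)) OR p1 = True OR True = True
p4 IMPLIES p1 = True IMPLIES True = True
(p4 IMPLIES p1) IMPLIES p1 = True IMPLIES True = True
p1 OR ((p4 IMPLIES p1) IMPLIES p1) = True OR True = True
p4 OR p1 = True OR True = True
p1 AND (p4 OR p1) = True AND True = True
(p1 AND (p4 OR p1)) AND p4 = True AND True = True
(p1 OR ((p4 IMPLIES p1) IMPLIES p1)) AND ((p1 AND (p4 OR p1)) AND p4) = True AND True = True
(((p4 OR p1) OR NOT NOT (p1 IMPLIES p4)) OR p1) IMPLIES ((p1 OR ((p4 IMPLIES p1) IMPLIES p1)) AND ((p1 AND (p4 OR p1)) AND p4)) = True IMPLIES True = True

True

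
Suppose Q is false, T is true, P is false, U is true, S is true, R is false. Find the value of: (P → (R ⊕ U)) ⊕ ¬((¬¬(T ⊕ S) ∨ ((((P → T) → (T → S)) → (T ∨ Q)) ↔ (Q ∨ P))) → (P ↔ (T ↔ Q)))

R ⊕ U = False ⊕ True = True
P → (R ⊕ U) = False → True = True
T ⊕ S = True ⊕ True = False
¬(T ⊕ S) = ¬False = True
¬¬(T ⊕ S) = ¬True = False
P → T = False → True = True
T → S = True → True = True
(P → T) → (T → S) = True → True = True
T ∨ Q = True ∨ False = True
((P → T) → (T → S)) → (T ∨ Q) = True → True = True
Q ∨ P = False ∨ False = False
(((P → T) → (T → S)) → (T ∨ Q)) ↔ (Q ∨ P) = True ↔ False = False
¬¬(T ⊕ S) ∨ ((((P → T) → (T → S)) → (T ∨ Q)) ↔ (Q ∨ P)) = False ∨ False = False
T ↔ Q = True ↔ False = False
P ↔ (T ↔ Q) = False ↔ False = True
(¬¬(T ⊕ S) ∨ ((((P → T) → (T → S)) → (T ∨ Q)) ↔ (Q ∨ P))) → (P ↔ (T ↔ Q)) = False → True = True
¬((¬¬(T ⊕ S) ∨ ((((P → T) → (T → S)) → (T ∨ Q)) ↔ (Q ∨ P))) → (P ↔ (T ↔ Q))) = ¬True = False
(P → (R ⊕ U)) ⊕ ¬((¬¬(T ⊕ S) ∨ ((((P → T) → (T → S)) → (T ∨ Q)) ↔ (Q ∨ P))) → (P ↔ (T ↔ Q))) = True ⊕ False = True

True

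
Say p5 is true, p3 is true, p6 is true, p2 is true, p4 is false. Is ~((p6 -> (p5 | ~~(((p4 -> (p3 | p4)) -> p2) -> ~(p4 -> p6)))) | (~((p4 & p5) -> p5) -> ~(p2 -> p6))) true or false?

Substituting p5=1, p3=1, p6=1, p2=1, p4=0:
p3 | p4 = 1 | 0 = 1
p4 -> (p3 | p4) = 0 -> 1 = 1
(p4 -> (p3 | p4)) -> p2 = 1 -> 1 = 1
p4 -> p6 = 0 -> 1 = 1
~(p4 -> p6) = ~1 = 0
((p4 -> (p3 | p4)) -> p2) -> ~(p4 -> p6) = 1 -> 0 = 0
~(((p4 -> (p3 | p4)) -> p2) -> ~(p4 -> p6)) = ~0 = 1
~~(((p4 -> (p3 | p4)) -> p2) -> ~(p4 -> p6)) = ~1 = 0
p5 | ~~(((p4 -> (p3 | p4)) -> p2) -> ~(p4 -> p6)) = 1 | 0 = 1
p6 -> (p5 | ~~(((p4 -> (p3 | p4)) -> p2) -> ~(p4 -> p6))) = 1 -> 1 = 1
p4 & p5 = 0 & 1 = 0
(p4 & p5) -> p5 = 0 -> 1 = 1
~((p4 & p5) -> p5) = ~1 = 0
p2 -> p6 = 1 -> 1 = 1
~(p2 -> p6) = ~1 = 0
~((p4 & p5) -> p5) -> ~(p2 -> p6) = 0 -> 0 = 1
(p6 -> (p5 | ~~(((p4 -> (p3 | p4)) -> p2) -> ~(p4 -> p6)))) | (~((p4 & p5) -> p5) -> ~(p2 -> p6)) = 1 | 1 = 1
~((p6 -> (p5 | ~~(((p4 -> (p3 | p4)) -> p2) -> ~(p4 -> p6)))) | (~((p4 & p5) -> p5) -> ~(p2 -> p6))) = ~1 = 0

0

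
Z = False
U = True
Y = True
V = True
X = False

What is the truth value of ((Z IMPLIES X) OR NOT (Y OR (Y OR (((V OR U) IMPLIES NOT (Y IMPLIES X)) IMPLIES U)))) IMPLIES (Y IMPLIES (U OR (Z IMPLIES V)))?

True

Substituting Z=False, U=True, Y=True, V=True, X=False:
Z IMPLIES X = False IMPLIES False = True
V OR U = True OR True = True
Y IMPLIES X = True IMPLIES False = False
NOT (Y IMPLIES X) = NOT False = True
(V OR U) IMPLIES NOT (Y IMPLIES X) = True IMPLIES True = True
((V OR U) IMPLIES NOT (Y IMPLIES X)) IMPLIES U = True IMPLIES True = True
Y OR (((V OR U) IMPLIES NOT (Y IMPLIES X)) IMPLIES U) = True OR True = True
Y OR (Y OR (((V OR U) IMPLIES NOT (Y IMPLIES X)) IMPLIES U)) = True OR True = True
NOT (Y OR (Y OR (((V OR U) IMPLIES NOT (Y IMPLIES X)) IMPLIES U))) = NOT True = False
(Z IMPLIES X) OR NOT (Y OR (Y OR (((V OR U) IMPLIES NOT (Y IMPLIES X)) IMPLIES U))) = True OR False = True
Z IMPLIES V = False IMPLIES True = True
U OR (Z IMPLIES V) = True OR True = True
Y IMPLIES (U OR (Z IMPLIES V)) = True IMPLIES True = True
((Z IMPLIES X) OR NOT (Y OR (Y OR (((V OR U) IMPLIES NOT (Y IMPLIES X)) IMPLIES U)))) IMPLIES (Y IMPLIES (U OR (Z IMPLIES V))) = True IMPLIES True = True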